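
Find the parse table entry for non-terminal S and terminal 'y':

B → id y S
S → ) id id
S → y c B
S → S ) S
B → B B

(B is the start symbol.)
To find M[S, 'y'], we find productions for S where 'y' is in the predict set (PREDICT(N → α) = (FIRST(α) \ {ε}) ∪ (FOLLOW(N) if α ⇒* ε)).

Relevant sets:
  FIRST(S) = { ')', 'y' }

S → ) id id: PREDICT = { ')' }
S → y c B: PREDICT = { 'y' }
  'y' is in predict set, so this production goes in M[S, 'y']
S → S ) S: PREDICT = { ')', 'y' }
  'y' is in predict set, so this production goes in M[S, 'y']

M[S, 'y'] = S → y c B, S → S ) S  (a multiply-defined cell — the grammar is not LL(1))

Answer: S → y c B, S → S ) S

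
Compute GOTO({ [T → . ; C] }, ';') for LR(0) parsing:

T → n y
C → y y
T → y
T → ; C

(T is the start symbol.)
GOTO(I, ';') = CLOSURE({ [A → αX.β] : [A → α.Xβ] ∈ I, X = ';' })

Items with dot before ';', with the dot advanced:
  [T → . ; C] → [T → ; . C]
Closure of the advanced items:
  [T → ; . C] has the dot before C: add [C → . y y]

GOTO = { [C → . y y], [T → ; . C] }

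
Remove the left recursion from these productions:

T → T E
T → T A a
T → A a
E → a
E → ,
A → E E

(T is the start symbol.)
T is directly left-recursive. The standard transformation for
  A → A α₁ | ... | A α_m | β₁ | ... | β_n
is
  A  → β₁ A' | ... | β_n A'
  A' → α₁ A' | ... | α_m A' | ε

T → A a becomes T → A a T'
T → T E becomes T' → E T'
T → T A a becomes T' → A a T'
Add T' → ε

Productions for other non-terminals are unchanged:
  E → a
  E → ,
  A → E E

Resulting grammar:
T → A a T'
T' → E T'
T' → A a T'
T' → ε
E → a
E → ,
A → E E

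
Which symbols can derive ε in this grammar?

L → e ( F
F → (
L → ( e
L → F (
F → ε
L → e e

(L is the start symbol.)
ε-productions: F → ε
So F is immediately nullable.
No further non-terminal can be added: every production for the remaining non-terminals contains a terminal or a non-nullable non-terminal.
Nullable = { 'F' }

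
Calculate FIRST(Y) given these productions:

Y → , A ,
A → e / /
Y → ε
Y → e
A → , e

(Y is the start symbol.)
{ ',', 'e', ε }

To compute FIRST(Y), examine every production with Y on the left-hand side, reading each right-hand side left to right until a non-nullable symbol is reached.

From Y → , A ,:
  - ',' is a terminal: add ',' and stop
From Y → ε:
  - ε-production, so ε ∈ FIRST(Y)
From Y → e:
  - e is a terminal: add 'e' and stop

Collecting: FIRST(Y) = { ',', 'e', ε }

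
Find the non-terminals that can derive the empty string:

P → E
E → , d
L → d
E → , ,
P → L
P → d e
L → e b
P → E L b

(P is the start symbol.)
None

There are no ε-productions, so no non-terminal can derive ε.
No non-terminals are nullable.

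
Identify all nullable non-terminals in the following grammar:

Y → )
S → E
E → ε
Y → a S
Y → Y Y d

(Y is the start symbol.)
A non-terminal is nullable if it can derive ε (the empty string): either it has an ε-production, or it has a production whose right-hand side consists entirely of nullable non-terminals.

ε-productions: E → ε
So E is immediately nullable.
S → E: every symbol on the right is nullable, so S is nullable too.
No further non-terminal can be added: every production for the remaining non-terminals contains a terminal or a non-nullable non-terminal.
Nullable = { 'E', 'S' }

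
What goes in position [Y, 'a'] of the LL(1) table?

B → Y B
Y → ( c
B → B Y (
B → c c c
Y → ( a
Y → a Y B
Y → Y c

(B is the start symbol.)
Y → a Y B, Y → Y c

To find M[Y, 'a'], we find productions for Y where 'a' is in the predict set (PREDICT(N → α) = (FIRST(α) \ {ε}) ∪ (FOLLOW(N) if α ⇒* ε)).

Relevant sets:
  FIRST(Y) = { '(', 'a' }

Y → ( c: PREDICT = { '(' }
Y → ( a: PREDICT = { '(' }
Y → a Y B: PREDICT = { 'a' }
  'a' is in predict set, so this production goes in M[Y, 'a']
Y → Y c: PREDICT = { '(', 'a' }
  'a' is in predict set, so this production goes in M[Y, 'a']

M[Y, 'a'] = Y → a Y B, Y → Y c  (a multiply-defined cell — the grammar is not LL(1))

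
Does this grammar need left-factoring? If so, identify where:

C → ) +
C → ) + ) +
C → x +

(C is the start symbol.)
Yes, C has productions with common prefix ') +'

Left-factoring is needed when two productions for the same non-terminal
share a common prefix on the right-hand side.

Productions for C:
  C → ) +
  C → ) + ) +
  C → x +

Found common prefix ') +' in productions for C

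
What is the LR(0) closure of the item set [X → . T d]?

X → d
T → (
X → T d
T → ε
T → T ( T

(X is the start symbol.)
{ [T → . (], [T → . T ( T], [T → .], [X → . T d] }

To compute CLOSURE, for each item [A → α.Bβ] where B is a non-terminal, add [B → .γ] for all productions B → γ; repeat for the newly added items until nothing changes.

Start with: [X → . T d]
  [X → . T d] has the dot before T: add [T → . (], [T → .], [T → . T ( T]
No further items can be added.

CLOSURE = { [T → . (], [T → . T ( T], [T → .], [X → . T d] }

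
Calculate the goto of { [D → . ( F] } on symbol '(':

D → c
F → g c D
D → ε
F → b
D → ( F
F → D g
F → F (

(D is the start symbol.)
GOTO(I, '(') = CLOSURE({ [A → αX.β] : [A → α.Xβ] ∈ I, X = '(' })

Items with dot before '(', with the dot advanced:
  [D → . ( F] → [D → ( . F]
Closure of the advanced items:
  [D → ( . F] has the dot before F: add [F → . g c D], [F → . b], [F → . D g], [F → . F (]
  [F → . D g] has the dot before D: add [D → . c], [D → .], [D → . ( F]

GOTO = { [D → ( . F], [D → . ( F], [D → . c], [D → .], [F → . D g], [F → . F (], [F → . b], [F → . g c D] }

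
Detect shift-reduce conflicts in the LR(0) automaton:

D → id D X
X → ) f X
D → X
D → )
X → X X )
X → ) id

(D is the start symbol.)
Yes — I1: [D → ) .] vs [X → ) . f X]; I3: [D → X .] vs [X → . ) f X]; I7: [D → id D X .] vs [X → . ) f X]; I9: [X → X X ) .] vs [X → ) . f X]; I12: [X → ) f X .] vs [X → . ) f X]

A shift-reduce conflict occurs when an LR(0) state has both:
  - a complete (reduce) item [A → α .] (dot at the end), and
  - a shift item [B → β . c γ] (dot before a terminal).

Augment with D' → D and build the canonical LR(0) collection (I0 = CLOSURE({[D' → . D]}), then GOTO on every symbol after a dot until no new states appear). It has 13 states:
  I0: { [D → . )], [D → . X], [D → . id D X], [D' → . D], [X → . ) f X], [X → . ) id], [X → . X X )] }  — shift
  I1: { [D → ) .], [X → ) . f X], [X → ) . id] }  — shift, reduce
  I2: { [D' → D .] }  — accept
  I3: { [D → X .], [X → . ) f X], [X → . ) id], [X → . X X )], [X → X . X )] }  — shift, reduce
  I4: { [D → . )], [D → . X], [D → . id D X], [D → id . D X], [X → . ) f X], [X → . ) id], [X → . X X )] }  — shift
  I5: { [D → id D . X], [X → . ) f X], [X → . ) id], [X → . X X )] }  — shift
  I6: { [X → ) . f X], [X → ) . id] }  — shift
  I7: { [D → id D X .], [X → . ) f X], [X → . ) id], [X → . X X )], [X → X . X )] }  — shift, reduce
  I8: { [X → . ) f X], [X → . ) id], [X → . X X )], [X → X . X )], [X → X X . )] }  — shift
  I9: { [X → ) . f X], [X → ) . id], [X → X X ) .] }  — shift, reduce
  I10: { [X → ) f . X], [X → . ) f X], [X → . ) id], [X → . X X )] }  — shift
  I11: { [X → ) id .] }  — reduce
  I12: { [X → ) f X .], [X → . ) f X], [X → . ) id], [X → . X X )], [X → X . X )] }  — shift, reduce

I1 contains reduce item [D → ) .] and shift items [X → ) . f X], [X → ) . id] — shift-reduce conflict.
I3 contains reduce item [D → X .] and shift items [X → . ) f X], [X → . ) id] — shift-reduce conflict.
I7 contains reduce item [D → id D X .] and shift items [X → . ) f X], [X → . ) id] — shift-reduce conflict.
I9 contains reduce item [X → X X ) .] and shift items [X → ) . f X], [X → ) . id] — shift-reduce conflict.
I12 contains reduce item [X → ) f X .] and shift items [X → . ) f X], [X → . ) id] — shift-reduce conflict.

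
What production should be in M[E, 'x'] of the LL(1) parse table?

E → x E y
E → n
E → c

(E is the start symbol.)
E → x E y

To find M[E, 'x'], we find productions for E where 'x' is in the predict set (PREDICT(N → α) = (FIRST(α) \ {ε}) ∪ (FOLLOW(N) if α ⇒* ε)).

E → x E y: PREDICT = { 'x' }
  'x' is in predict set, so this production goes in M[E, 'x']
E → n: PREDICT = { 'n' }
E → c: PREDICT = { 'c' }

M[E, 'x'] = E → x E y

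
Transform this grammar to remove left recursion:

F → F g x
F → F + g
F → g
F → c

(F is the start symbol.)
F is directly left-recursive. The standard transformation for
  A → A α₁ | ... | A α_m | β₁ | ... | β_n
is
  A  → β₁ A' | ... | β_n A'
  A' → α₁ A' | ... | α_m A' | ε

F → g becomes F → g F'
F → c becomes F → c F'
F → F g x becomes F' → g x F'
F → F + g becomes F' → + g F'
Add F' → ε

Resulting grammar:
F → g F'
F → c F'
F' → g x F'
F' → + g F'
F' → ε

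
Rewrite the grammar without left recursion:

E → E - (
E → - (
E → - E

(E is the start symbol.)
E is directly left-recursive. The standard transformation for
  A → A α₁ | ... | A α_m | β₁ | ... | β_n
is
  A  → β₁ A' | ... | β_n A'
  A' → α₁ A' | ... | α_m A' | ε

E → - ( becomes E → - ( E'
E → - E becomes E → - E E'
E → E - ( becomes E' → - ( E'
Add E' → ε

Resulting grammar:
E → - ( E'
E → - E E'
E' → - ( E'
E' → ε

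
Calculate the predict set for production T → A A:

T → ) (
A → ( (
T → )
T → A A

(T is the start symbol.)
{ '(' }

PREDICT(T → A A) = (FIRST(RHS) \ {ε}) ∪ (FOLLOW(T) if ε ∈ FIRST(RHS), i.e. RHS ⇒* ε)
FIRST(A) = { '(' }
FIRST(A A) = { '(' }
ε ∉ FIRST(A A), so FOLLOW(T) is not added.
PREDICT(T → A A) = { '(' }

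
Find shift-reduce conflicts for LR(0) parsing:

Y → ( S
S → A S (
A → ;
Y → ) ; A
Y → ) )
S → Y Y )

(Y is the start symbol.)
A shift-reduce conflict occurs when an LR(0) state has both:
  - a complete (reduce) item [A → α .] (dot at the end), and
  - a shift item [B → β . c γ] (dot before a terminal).

Augment with Y' → Y and build the canonical LR(0) collection (I0 = CLOSURE({[Y' → . Y]}), then GOTO on every symbol after a dot until no new states appear). It has 15 states:
  I0: { [Y → . ( S], [Y → . ) )], [Y → . ) ; A], [Y' → . Y] }  — shift
  I1: { [A → . ;], [S → . A S (], [S → . Y Y )], [Y → ( . S], [Y → . ( S], [Y → . ) )], [Y → . ) ; A] }  — shift
  I2: { [Y → ) . )], [Y → ) . ; A] }  — shift
  I3: { [Y' → Y .] }  — accept
  I4: { [Y → ) ) .] }  — reduce
  I5: { [A → . ;], [Y → ) ; . A] }  — shift
  I6: { [A → ; .] }  — reduce
  I7: { [Y → ) ; A .] }  — reduce
  I8: { [A → . ;], [S → . A S (], [S → . Y Y )], [S → A . S (], [Y → . ( S], [Y → . ) )], [Y → . ) ; A] }  — shift
  I9: { [Y → ( S .] }  — reduce
  I10: { [S → Y . Y )], [Y → . ( S], [Y → . ) )], [Y → . ) ; A] }  — shift
  I11: { [S → Y Y . )] }  — shift
  I12: { [S → Y Y ) .] }  — reduce
  I13: { [S → A S . (] }  — shift
  I14: { [S → A S ( .] }  — reduce

No state contains both a complete item and a shift item.

Answer: No shift-reduce conflicts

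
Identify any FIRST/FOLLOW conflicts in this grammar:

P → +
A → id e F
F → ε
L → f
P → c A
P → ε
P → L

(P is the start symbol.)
A FIRST/FOLLOW conflict occurs when a non-terminal N has a nullable alternative N → β (β ⇒* ε) and another alternative N → α with FIRST(α) ∩ FOLLOW(N) ≠ ∅: on such a lookahead the parser cannot decide between expanding α and letting N vanish via β.

Nullable non-terminals: F, P.
FIRST sets used below: FIRST(L) = { 'f' }
F has a nullable alternative but only one production, so nothing to check.

P: nullable alternative(s) P → ε; FOLLOW(P) = { $ }
  P → +: FIRST \ {ε} = { '+' } — disjoint from FOLLOW(P)
  P → c A: FIRST \ {ε} = { 'c' } — disjoint from FOLLOW(P)
  P → ε: FIRST \ {ε} = { } — this is the only nullable alternative, skip
  P → L: FIRST \ {ε} = { 'f' } — disjoint from FOLLOW(P)

A, L have no nullable alternative, so no FIRST/FOLLOW check is needed there.

No FIRST/FOLLOW conflicts found.

Answer: No FIRST/FOLLOW conflicts.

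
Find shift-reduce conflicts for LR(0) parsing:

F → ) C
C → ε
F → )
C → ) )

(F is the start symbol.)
Yes — I1: [C → .] vs [C → . ) )]

A shift-reduce conflict occurs when an LR(0) state has both:
  - a complete (reduce) item [A → α .] (dot at the end), and
  - a shift item [B → β . c γ] (dot before a terminal).

Augment with F' → F and build the canonical LR(0) collection (I0 = CLOSURE({[F' → . F]}), then GOTO on every symbol after a dot until no new states appear). It has 6 states:
  I0: { [F → . ) C], [F → . )], [F' → . F] }  — shift
  I1: { [C → . ) )], [C → .], [F → ) . C], [F → ) .] }  — shift, 2 reduces
  I2: { [F' → F .] }  — accept
  I3: { [C → ) . )] }  — shift
  I4: { [F → ) C .] }  — reduce
  I5: { [C → ) ) .] }  — reduce

I1 contains reduce items [C → .], [F → ) .] and shift item [C → . ) )] — shift-reduce conflict.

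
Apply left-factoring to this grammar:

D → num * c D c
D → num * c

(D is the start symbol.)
Left-factoring transforms A → αβ₁ | αβ₂ into A → αA' and A' → β₁ | β₂
(α is the longest common prefix among the alternatives). Repeat until
no nonterminal has two alternatives with a common prefix.

Round 1: D has alternatives sharing prefix 'num * c'. Introduce D': D → num * c D'
  Add: D' → D c
  Add: D' → ε

No remaining common prefixes — done.

Resulting grammar:
D → num * c D'
D' → D c
D' → ε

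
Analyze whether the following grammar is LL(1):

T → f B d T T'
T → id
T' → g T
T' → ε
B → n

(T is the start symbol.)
Relevant sets:
  FOLLOW(T') = { $, 'g' }

For T:
  PREDICT(T → f B d T T') = { 'f' }
  PREDICT(T → id) = { 'id' }
For T':
  PREDICT(T' → g T) = { 'g' }
  PREDICT(T' → ε) = { $, 'g' }
B has a single production, so nothing to check there.

Conflict found: Predict set conflict for T': { 'g' }
The grammar is NOT LL(1).

Answer: No. Predict set conflict for T': { 'g' }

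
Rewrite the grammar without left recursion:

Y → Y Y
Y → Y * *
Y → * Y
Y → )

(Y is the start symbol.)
Y → * Y Y'
Y → ) Y'
Y' → Y Y'
Y' → * * Y'
Y' → ε

Y is directly left-recursive. The standard transformation for
  A → A α₁ | ... | A α_m | β₁ | ... | β_n
is
  A  → β₁ A' | ... | β_n A'
  A' → α₁ A' | ... | α_m A' | ε

Y → * Y becomes Y → * Y Y'
Y → ) becomes Y → ) Y'
Y → Y Y becomes Y' → Y Y'
Y → Y * * becomes Y' → * * Y'
Add Y' → ε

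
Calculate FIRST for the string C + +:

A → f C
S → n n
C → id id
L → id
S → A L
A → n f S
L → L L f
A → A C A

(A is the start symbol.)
{ 'id' }

FIRST sets of the non-terminals involved (from the grammar, by fixed-point iteration):
  FIRST(C) = { 'id' }

To compute FIRST(C + +), process the symbols left to right:
Symbol C is a non-terminal. Add FIRST(C) \ {ε} = { 'id' }
C is not nullable (ε ∉ FIRST(C)), so stop here.
FIRST(C + +) = { 'id' }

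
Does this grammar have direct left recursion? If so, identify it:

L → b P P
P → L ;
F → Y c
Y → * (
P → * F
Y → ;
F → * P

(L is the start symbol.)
Direct left recursion occurs when N → N α for some non-terminal N (the right-hand side begins with the left-hand side itself).

L → b P P: starts with b
P → L ;: starts with L
F → Y c: starts with Y
Y → * (: starts with '*'
P → * F: starts with '*'
Y → ;: starts with ';'
F → * P: starts with '*'

No direct left recursion found.

Answer: No direct left recursion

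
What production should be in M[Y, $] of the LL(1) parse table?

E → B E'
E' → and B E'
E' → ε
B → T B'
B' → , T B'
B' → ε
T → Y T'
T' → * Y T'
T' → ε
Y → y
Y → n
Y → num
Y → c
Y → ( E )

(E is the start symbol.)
Empty (error entry)

To find M[Y, $], we find productions for Y where $ is in the predict set (PREDICT(N → α) = (FIRST(α) \ {ε}) ∪ (FOLLOW(N) if α ⇒* ε)).

Y → y: PREDICT = { 'y' }
Y → n: PREDICT = { 'n' }
Y → num: PREDICT = { 'num' }
Y → c: PREDICT = { 'c' }
Y → ( E ): PREDICT = { '(' }

M[Y, $] is empty (no production applies)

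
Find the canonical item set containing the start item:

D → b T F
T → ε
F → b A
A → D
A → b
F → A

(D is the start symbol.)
First, augment the grammar with D' → D
I₀ = CLOSURE({ [D' → . D] }):
  [D' → . D] has the dot before D: add [D → . b T F]
No further items can be added.

I₀ = { [D → . b T F], [D' → . D] }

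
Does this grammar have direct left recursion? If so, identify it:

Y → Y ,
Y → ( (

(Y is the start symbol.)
Yes, Y is left-recursive

Direct left recursion occurs when N → N α for some non-terminal N (the right-hand side begins with the left-hand side itself).

Y → Y ,: LEFT RECURSIVE (starts with Y)
Y → ( (: starts with '('

The grammar has direct left recursion on: Y.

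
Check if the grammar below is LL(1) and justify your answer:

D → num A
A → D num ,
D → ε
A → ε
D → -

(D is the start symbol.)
A grammar is LL(1) if for each non-terminal N with multiple productions, the predict sets of those productions are pairwise disjoint, where PREDICT(N → α) = (FIRST(α) \ {ε}) ∪ (FOLLOW(N) if α ⇒* ε).

Relevant sets:
  FIRST(D) = { '-', 'num', ε }
  FOLLOW(D) = { $, 'num' }
  FOLLOW(A) = { $, 'num' }

For D:
  PREDICT(D → num A) = { 'num' }
  PREDICT(D → ε) = { $, 'num' }
  PREDICT(D → '-') = { '-' }
For A:
  PREDICT(A → D num ',') = { '-', 'num' }
  PREDICT(A → ε) = { $, 'num' }

Conflict found: Predict set conflict for D: { 'num' }
The grammar is NOT LL(1).

Answer: No. Predict set conflict for D: { 'num' }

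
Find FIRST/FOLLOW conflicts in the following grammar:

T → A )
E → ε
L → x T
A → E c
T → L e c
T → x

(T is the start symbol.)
No FIRST/FOLLOW conflicts.

Nullable non-terminals: E.
E has a nullable alternative but only one production, so nothing to check.

A, L, T have no nullable alternative, so no FIRST/FOLLOW check is needed there.

No FIRST/FOLLOW conflicts found.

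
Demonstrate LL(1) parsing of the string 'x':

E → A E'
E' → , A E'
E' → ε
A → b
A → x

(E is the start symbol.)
LL(1) parsing maintains a stack (initially the start symbol over $) and the input. At each step: if the stack top is a terminal, match it against the current input token; if it is a non-terminal N, replace it with the RHS of M[N, lookahead] (the unique production whose predict set contains the lookahead).

Stack is shown with the top on the left.

Stack   Input  Action
---------------------
E $     x $    output E → A E'
A E' $  x $    output A → x
x E' $  x $    match 'x'
E' $    $      output E' → ε
$       $      accept

The string is accepted.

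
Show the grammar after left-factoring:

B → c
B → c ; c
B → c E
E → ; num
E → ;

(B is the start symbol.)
Left-factoring transforms A → αβ₁ | αβ₂ into A → αA' and A' → β₁ | β₂
(α is the longest common prefix among the alternatives). Repeat until
no nonterminal has two alternatives with a common prefix.

Round 1: B has alternatives sharing prefix 'c'. Introduce B': B → c B'
  Add: B' → ε
  Add: B' → ; c
  Add: B' → E

Round 2: E has alternatives sharing prefix ';'. Introduce E': E → ; E'
  Add: E' → num
  Add: E' → ε

No remaining common prefixes — done.

Resulting grammar:
B → c B'
B' → ε
B' → ; c
B' → E
E → ; E'
E' → num
E' → ε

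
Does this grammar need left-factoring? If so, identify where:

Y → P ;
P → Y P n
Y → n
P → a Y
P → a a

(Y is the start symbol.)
Left-factoring is needed when two productions for the same non-terminal
share a common prefix on the right-hand side.

Productions for Y:
  Y → P ;
  Y → n
Productions for P:
  P → Y P n
  P → a Y
  P → a a

Found common prefix 'a' in productions for P

Answer: Yes, P has productions with common prefix 'a'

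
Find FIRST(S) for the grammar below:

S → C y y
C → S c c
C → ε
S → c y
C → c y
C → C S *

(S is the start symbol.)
FIRST sets of the other non-terminals involved (by the same procedure, iterated to a fixed point):
  FIRST(C) = { 'c', 'y', ε }

From S → C y y:
  - C is a non-terminal: add FIRST(C) \ {ε} = { 'c', 'y' }
    C is nullable, so continue to the next symbol
  - y is a terminal: add 'y' and stop
From S → c y:
  - c is a terminal: add 'c' and stop

Collecting: FIRST(S) = { 'c', 'y' }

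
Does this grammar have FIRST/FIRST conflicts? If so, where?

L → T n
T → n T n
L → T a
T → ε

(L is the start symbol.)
FIRST sets of the non-terminals at (or reachable through a nullable prefix from) the front of some alternative:
  FIRST(T) = { 'n', ε }

Productions for L:
  L → T n: FIRST = { 'n' }
  L → T a: FIRST = { 'a', 'n' }
Productions for T:
  T → n T n: FIRST = { 'n' }
  T → ε: FIRST = { ε }

Conflict for L: L → T n and L → T a
  Overlap: { 'n' }

Answer: Yes. L → T n / L → T a on { 'n' }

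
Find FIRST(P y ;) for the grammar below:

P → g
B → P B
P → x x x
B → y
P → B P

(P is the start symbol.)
FIRST sets of the non-terminals involved (from the grammar, by fixed-point iteration):
  FIRST(P) = { 'g', 'x', 'y' }

To compute FIRST(P y ;), process the symbols left to right:
Symbol P is a non-terminal. Add FIRST(P) \ {ε} = { 'g', 'x', 'y' }
P is not nullable (ε ∉ FIRST(P)), so stop here.
FIRST(P y ;) = { 'g', 'x', 'y' }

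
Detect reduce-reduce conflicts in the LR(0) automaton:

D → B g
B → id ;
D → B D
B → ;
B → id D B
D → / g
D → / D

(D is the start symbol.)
A reduce-reduce conflict occurs when an LR(0) state has two complete items [A → α .] and [B → β .] — both call for a reduction, and with no lookahead the parser cannot choose between them.

Augment with D' → D and build the canonical LR(0) collection (I0 = CLOSURE({[D' → . D]}), then GOTO on every symbol after a dot until no new states appear). It has 13 states:
  I0: { [B → . ;], [B → . id ;], [B → . id D B], [D → . / D], [D → . / g], [D → . B D], [D → . B g], [D' → . D] }  — shift
  I1: { [B → . ;], [B → . id ;], [B → . id D B], [D → . / D], [D → . / g], [D → . B D], [D → . B g], [D → / . D], [D → / . g] }  — shift
  I2: { [B → ; .] }  — reduce
  I3: { [B → . ;], [B → . id ;], [B → . id D B], [D → . / D], [D → . / g], [D → . B D], [D → . B g], [D → B . D], [D → B . g] }  — shift
  I4: { [D' → D .] }  — accept
  I5: { [B → . ;], [B → . id ;], [B → . id D B], [B → id . ;], [B → id . D B], [D → . / D], [D → . / g], [D → . B D], [D → . B g] }  — shift
  I6: { [B → ; .], [B → id ; .] }  — 2 reduces
  I7: { [B → . ;], [B → . id ;], [B → . id D B], [B → id D . B] }  — shift
  I8: { [B → id D B .] }  — reduce
  I9: { [D → B D .] }  — reduce
  I10: { [D → B g .] }  — reduce
  I11: { [D → / D .] }  — reduce
  I12: { [D → / g .] }  — reduce

I6 contains complete items [B → ; .], [B → id ; .] — reduce-reduce conflict.

Answer: Yes — I6: [B → ; .] vs [B → id ; .]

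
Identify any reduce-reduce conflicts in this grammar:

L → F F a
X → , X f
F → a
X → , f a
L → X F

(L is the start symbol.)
No reduce-reduce conflicts

Augment with L' → L and build the canonical LR(0) collection (I0 = CLOSURE({[L' → . L]}), then GOTO on every symbol after a dot until no new states appear). It has 13 states:
  I0: { [F → . a], [L → . F F a], [L → . X F], [L' → . L], [X → . , X f], [X → . , f a] }  — shift
  I1: { [X → , . X f], [X → , . f a], [X → . , X f], [X → . , f a] }  — shift
  I2: { [F → . a], [L → F . F a] }  — shift
  I3: { [L' → L .] }  — accept
  I4: { [F → . a], [L → X . F] }  — shift
  I5: { [F → a .] }  — reduce
  I6: { [L → X F .] }  — reduce
  I7: { [L → F F . a] }  — shift
  I8: { [L → F F a .] }  — reduce
  I9: { [X → , X . f] }  — shift
  I10: { [X → , f . a] }  — shift
  I11: { [X → , f a .] }  — reduce
  I12: { [X → , X f .] }  — reduce

No state contains more than one complete item.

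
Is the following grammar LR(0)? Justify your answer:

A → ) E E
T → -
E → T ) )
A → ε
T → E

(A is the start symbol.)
No. Shift-reduce conflict between [A → .] and [A → . ) E E]

A grammar is LR(0) if no state in the canonical LR(0) collection has:
  - both a shift item (dot before a terminal) and a complete item (shift-reduce conflict), or
  - two or more complete items (reduce-reduce conflict; the accept item [A' → A .] counts as a complete item here).

Augment with A' → A and build the canonical LR(0) collection (I0 = CLOSURE({[A' → . A]}), then GOTO on every symbol after a dot until no new states appear). It has 9 states:
  I0: { [A → . ) E E], [A → .], [A' → . A] }  — shift, reduce
  I1: { [A → ) . E E], [E → . T ) )], [T → . -], [T → . E] }  — shift
  I2: { [A' → A .] }  — accept
  I3: { [T → - .] }  — reduce
  I4: { [A → ) E . E], [E → . T ) )], [T → . -], [T → . E], [T → E .] }  — shift, reduce
  I5: { [E → T . ) )] }  — shift
  I6: { [E → T ) . )] }  — shift
  I7: { [E → T ) ) .] }  — reduce
  I8: { [A → ) E E .], [T → E .] }  — 2 reduces

Conflict in state I0:
  Shift-reduce conflict between [A → .] and [A → . ) E E]
So the grammar is NOT LR(0).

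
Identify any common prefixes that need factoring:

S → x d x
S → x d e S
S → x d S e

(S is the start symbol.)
Yes, S has productions with common prefix 'x d'

Left-factoring is needed when two productions for the same non-terminal
share a common prefix on the right-hand side.

Productions for S:
  S → x d x
  S → x d e S
  S → x d S e

Found common prefix 'x d' in productions for S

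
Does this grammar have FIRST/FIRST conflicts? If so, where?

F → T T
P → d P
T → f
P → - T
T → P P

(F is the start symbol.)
FIRST sets of the non-terminals at (or reachable through a nullable prefix from) the front of some alternative:
  FIRST(P) = { '-', 'd' }

Productions for P:
  P → d P: FIRST = { 'd' }
  P → - T: FIRST = { '-' }
Productions for T:
  T → f: FIRST = { 'f' }
  T → P P: FIRST = { '-', 'd' }
F has only one production, so no FIRST/FIRST conflict is possible there.

All alternatives of each non-terminal have pairwise disjoint FIRST sets.

Answer: No FIRST/FIRST conflicts.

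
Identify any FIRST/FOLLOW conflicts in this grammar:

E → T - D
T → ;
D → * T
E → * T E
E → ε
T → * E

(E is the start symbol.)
Yes. E → T '-' D with FOLLOW(E) on { '*', ';' }; E → '*' T E with FOLLOW(E) on { '*' }

A FIRST/FOLLOW conflict occurs when a non-terminal N has a nullable alternative N → β (β ⇒* ε) and another alternative N → α with FIRST(α) ∩ FOLLOW(N) ≠ ∅: on such a lookahead the parser cannot decide between expanding α and letting N vanish via β.

Nullable non-terminals: E.
FIRST sets used below: FIRST(T) = { '*', ';' }

E: nullable alternative(s) E → ε; FOLLOW(E) = { $, '*', '-', ';' }
  E → T - D: FIRST \ {ε} = { '*', ';' } — overlaps FOLLOW(E) on { '*', ';' }: CONFLICT
  E → * T E: FIRST \ {ε} = { '*' } — overlaps FOLLOW(E) on { '*' }: CONFLICT
  E → ε: FIRST \ {ε} = { } — this is the only nullable alternative, skip

D, T have no nullable alternative, so no FIRST/FOLLOW check is needed there.

So the grammar has 2 FIRST/FOLLOW conflicts (marked CONFLICT above).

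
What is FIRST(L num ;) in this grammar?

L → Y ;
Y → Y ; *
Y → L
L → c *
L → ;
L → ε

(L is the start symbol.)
{ ';', 'c', 'num' }

FIRST sets of the non-terminals involved (from the grammar, by fixed-point iteration):
  FIRST(L) = { ';', 'c', ε }

To compute FIRST(L num ;), process the symbols left to right:
Symbol L is a non-terminal. Add FIRST(L) \ {ε} = { ';', 'c' }
L is nullable (ε ∈ FIRST(L)), continue to the next symbol.
Symbol num is a terminal. Add 'num' and stop.
FIRST(L num ;) = { ';', 'c', 'num' }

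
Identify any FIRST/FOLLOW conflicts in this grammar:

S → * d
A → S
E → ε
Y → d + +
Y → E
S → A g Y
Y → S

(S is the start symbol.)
Nullable non-terminals: E, Y.
FIRST sets used below: FIRST(E) = { ε }, FIRST(S) = { '*' }
E has a nullable alternative but only one production, so nothing to check.

Y: nullable alternative(s) Y → E; FOLLOW(Y) = { $, 'g' }
  Y → d + +: FIRST \ {ε} = { 'd' } — disjoint from FOLLOW(Y)
  Y → E: FIRST \ {ε} = { } — this is the only nullable alternative, skip
  Y → S: FIRST \ {ε} = { '*' } — disjoint from FOLLOW(Y)

A, S have no nullable alternative, so no FIRST/FOLLOW check is needed there.

No FIRST/FOLLOW conflicts found.

Answer: No FIRST/FOLLOW conflicts.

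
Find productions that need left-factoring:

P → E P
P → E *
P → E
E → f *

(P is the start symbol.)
Yes, P has productions with common prefix 'E'

Left-factoring is needed when two productions for the same non-terminal
share a common prefix on the right-hand side.

Productions for P:
  P → E P
  P → E *
  P → E

Found common prefix 'E' in productions for P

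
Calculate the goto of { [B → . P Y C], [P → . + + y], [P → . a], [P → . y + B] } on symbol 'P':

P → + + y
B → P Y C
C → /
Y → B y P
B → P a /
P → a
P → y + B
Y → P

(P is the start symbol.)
{ [B → . P Y C], [B → . P a /], [B → P . Y C], [P → . + + y], [P → . a], [P → . y + B], [Y → . B y P], [Y → . P] }

GOTO(I, 'P') = CLOSURE({ [A → αX.β] : [A → α.Xβ] ∈ I, X = 'P' })

Items with dot before 'P', with the dot advanced:
  [B → . P Y C] → [B → P . Y C]
Closure of the advanced items:
  [B → P . Y C] has the dot before Y: add [Y → . B y P], [Y → . P]
  [Y → . B y P] has the dot before B: add [B → . P Y C], [B → . P a /]
  [Y → . P] has the dot before P: add [P → . + + y], [P → . a], [P → . y + B]

GOTO = { [B → . P Y C], [B → . P a /], [B → P . Y C], [P → . + + y], [P → . a], [P → . y + B], [Y → . B y P], [Y → . P] }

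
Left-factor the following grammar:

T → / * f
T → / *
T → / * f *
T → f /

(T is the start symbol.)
Left-factoring transforms A → αβ₁ | αβ₂ into A → αA' and A' → β₁ | β₂
(α is the longest common prefix among the alternatives). Repeat until
no nonterminal has two alternatives with a common prefix.

Round 1: T has alternatives sharing prefix '/ *'. Introduce T': T → / * T'
  Add: T' → f
  Add: T' → ε
  Add: T' → f *

Round 2: T' has alternatives sharing prefix 'f'. Introduce T'': T' → f T''
  Add: T'' → ε
  Add: T'' → *

No remaining common prefixes — done.

Resulting grammar:
T → / * T'
T' → f T''
T'' → ε
T'' → *
T' → ε
T → f /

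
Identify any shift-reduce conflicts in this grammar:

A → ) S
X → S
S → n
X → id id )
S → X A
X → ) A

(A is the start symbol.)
No shift-reduce conflicts

A shift-reduce conflict occurs when an LR(0) state has both:
  - a complete (reduce) item [A → α .] (dot at the end), and
  - a shift item [B → β . c γ] (dot before a terminal).

Augment with A' → A and build the canonical LR(0) collection (I0 = CLOSURE({[A' → . A]}), then GOTO on every symbol after a dot until no new states appear). It has 12 states:
  I0: { [A → . ) S], [A' → . A] }  — shift
  I1: { [A → ) . S], [S → . X A], [S → . n], [X → . ) A], [X → . S], [X → . id id )] }  — shift
  I2: { [A' → A .] }  — accept
  I3: { [A → . ) S], [X → ) . A] }  — shift
  I4: { [A → ) S .], [X → S .] }  — 2 reduces
  I5: { [A → . ) S], [S → X . A] }  — shift
  I6: { [X → id . id )] }  — shift
  I7: { [S → n .] }  — reduce
  I8: { [X → id id . )] }  — shift
  I9: { [X → id id ) .] }  — reduce
  I10: { [S → X A .] }  — reduce
  I11: { [X → ) A .] }  — reduce

No state contains both a complete item and a shift item.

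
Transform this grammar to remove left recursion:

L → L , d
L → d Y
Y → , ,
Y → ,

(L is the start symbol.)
L is directly left-recursive. The standard transformation for
  A → A α₁ | ... | A α_m | β₁ | ... | β_n
is
  A  → β₁ A' | ... | β_n A'
  A' → α₁ A' | ... | α_m A' | ε

L → d Y becomes L → d Y L'
L → L , d becomes L' → , d L'
Add L' → ε

Productions for other non-terminals are unchanged:
  Y → , ,
  Y → ,

Resulting grammar:
L → d Y L'
L' → , d L'
L' → ε
Y → , ,
Y → ,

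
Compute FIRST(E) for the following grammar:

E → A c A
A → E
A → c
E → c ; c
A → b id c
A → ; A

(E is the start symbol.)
{ ';', 'b', 'c' }

To compute FIRST(E), examine every production with E on the left-hand side, reading each right-hand side left to right until a non-nullable symbol is reached.

FIRST sets of the other non-terminals involved (by the same procedure, iterated to a fixed point):
  FIRST(A) = { ';', 'b', 'c' }

From E → A c A:
  - A is a non-terminal: add FIRST(A) \ {ε} = { ';', 'b', 'c' }
    A is not nullable, so stop
From E → c ; c:
  - c is a terminal: add 'c' and stop

Collecting: FIRST(E) = { ';', 'b', 'c' }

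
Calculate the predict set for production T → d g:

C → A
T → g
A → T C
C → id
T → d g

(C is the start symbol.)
{ 'd' }

PREDICT(T → d g) = (FIRST(RHS) \ {ε}) ∪ (FOLLOW(T) if ε ∈ FIRST(RHS), i.e. RHS ⇒* ε)
FIRST(d g) = { 'd' }
ε ∉ FIRST(d g), so FOLLOW(T) is not added.
PREDICT(T → d g) = { 'd' }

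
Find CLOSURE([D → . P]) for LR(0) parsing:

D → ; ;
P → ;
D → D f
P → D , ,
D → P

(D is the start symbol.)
{ [D → . ; ;], [D → . D f], [D → . P], [P → . ;], [P → . D , ,] }

Start with: [D → . P]
  [D → . P] has the dot before P: add [P → . ;], [P → . D , ,]
  [P → . D , ,] has the dot before D: add [D → . ; ;], [D → . D f]
No further items can be added.

CLOSURE = { [D → . ; ;], [D → . D f], [D → . P], [P → . ;], [P → . D , ,] }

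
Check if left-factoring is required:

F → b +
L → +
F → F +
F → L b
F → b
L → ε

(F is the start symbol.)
Left-factoring is needed when two productions for the same non-terminal
share a common prefix on the right-hand side.

Productions for F:
  F → b +
  F → F +
  F → L b
  F → b
Productions for L:
  L → +
  L → ε

Found common prefix 'b' in productions for F

Answer: Yes, F has productions with common prefix 'b'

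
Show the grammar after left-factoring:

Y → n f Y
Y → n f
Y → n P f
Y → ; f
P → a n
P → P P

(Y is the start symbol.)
Y → n Y'
Y' → f Y''
Y'' → Y
Y'' → ε
Y' → P f
Y → ; f
P → a n
P → P P

Left-factoring transforms A → αβ₁ | αβ₂ into A → αA' and A' → β₁ | β₂
(α is the longest common prefix among the alternatives). Repeat until
no nonterminal has two alternatives with a common prefix.

Round 1: Y has alternatives sharing prefix 'n'. Introduce Y': Y → n Y'
  Add: Y' → f Y
  Add: Y' → f
  Add: Y' → P f

Round 2: Y' has alternatives sharing prefix 'f'. Introduce Y'': Y' → f Y''
  Add: Y'' → Y
  Add: Y'' → ε

No remaining common prefixes — done.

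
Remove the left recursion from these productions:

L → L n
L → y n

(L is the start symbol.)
L → y n L'
L' → n L'
L' → ε

L is directly left-recursive. The standard transformation for
  A → A α₁ | ... | A α_m | β₁ | ... | β_n
is
  A  → β₁ A' | ... | β_n A'
  A' → α₁ A' | ... | α_m A' | ε

L → y n becomes L → y n L'
L → L n becomes L' → n L'
Add L' → ε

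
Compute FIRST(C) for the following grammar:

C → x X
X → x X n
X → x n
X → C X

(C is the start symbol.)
To compute FIRST(C), examine every production with C on the left-hand side, reading each right-hand side left to right until a non-nullable symbol is reached.

From C → x X:
  - x is a terminal: add 'x' and stop

Collecting: FIRST(C) = { 'x' }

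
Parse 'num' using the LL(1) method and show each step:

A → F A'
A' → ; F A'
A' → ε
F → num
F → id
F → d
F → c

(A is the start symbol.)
LL(1) parsing maintains a stack (initially the start symbol over $) and the input. At each step: if the stack top is a terminal, match it against the current input token; if it is a non-terminal N, replace it with the RHS of M[N, lookahead] (the unique production whose predict set contains the lookahead).

Stack is shown with the top on the left.

Stack     Input  Action
-----------------------
A $       num $  output A → F A'
F A' $    num $  output F → num
num A' $  num $  match 'num'
A' $      $      output A' → ε
$         $      accept

The string is accepted.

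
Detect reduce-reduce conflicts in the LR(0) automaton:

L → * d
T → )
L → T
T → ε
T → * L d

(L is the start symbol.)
Augment with L' → L and build the canonical LR(0) collection (I0 = CLOSURE({[L' → . L]}), then GOTO on every symbol after a dot until no new states appear). It has 8 states:
  I0: { [L → . * d], [L → . T], [L' → . L], [T → . )], [T → . * L d], [T → .] }  — shift, reduce
  I1: { [T → ) .] }  — reduce
  I2: { [L → * . d], [L → . * d], [L → . T], [T → * . L d], [T → . )], [T → . * L d], [T → .] }  — shift, reduce
  I3: { [L' → L .] }  — accept
  I4: { [L → T .] }  — reduce
  I5: { [T → * L . d] }  — shift
  I6: { [L → * d .] }  — reduce
  I7: { [T → * L d .] }  — reduce

No state contains more than one complete item.

Answer: No reduce-reduce conflicts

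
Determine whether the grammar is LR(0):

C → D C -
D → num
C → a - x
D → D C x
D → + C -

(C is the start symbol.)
A grammar is LR(0) if no state in the canonical LR(0) collection has:
  - both a shift item (dot before a terminal) and a complete item (shift-reduce conflict), or
  - two or more complete items (reduce-reduce conflict; the accept item [C' → C .] counts as a complete item here).

Augment with C' → C and build the canonical LR(0) collection (I0 = CLOSURE({[C' → . C]}), then GOTO on every symbol after a dot until no new states appear). It has 13 states:
  I0: { [C → . D C -], [C → . a - x], [C' → . C], [D → . + C -], [D → . D C x], [D → . num] }  — shift
  I1: { [C → . D C -], [C → . a - x], [D → + . C -], [D → . + C -], [D → . D C x], [D → . num] }  — shift
  I2: { [C' → C .] }  — accept
  I3: { [C → . D C -], [C → . a - x], [C → D . C -], [D → . + C -], [D → . D C x], [D → . num], [D → D . C x] }  — shift
  I4: { [C → a . - x] }  — shift
  I5: { [D → num .] }  — reduce
  I6: { [C → a - . x] }  — shift
  I7: { [C → a - x .] }  — reduce
  I8: { [C → D C . -], [D → D C . x] }  — shift
  I9: { [C → D C - .] }  — reduce
  I10: { [D → D C x .] }  — reduce
  I11: { [D → + C . -] }  — shift
  I12: { [D → + C - .] }  — reduce

Every state is either a pure shift/goto state or contains exactly one complete item and nothing to shift — no conflicts. The grammar is LR(0).

Answer: Yes, the grammar is LR(0)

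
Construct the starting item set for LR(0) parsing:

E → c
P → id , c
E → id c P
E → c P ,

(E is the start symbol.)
{ [E → . c P ,], [E → . c], [E → . id c P], [E' → . E] }

First, augment the grammar with E' → E
I₀ = CLOSURE({ [E' → . E] }):
  [E' → . E] has the dot before E: add [E → . c], [E → . id c P], [E → . c P ,]
No further items can be added.

I₀ = { [E → . c P ,], [E → . c], [E → . id c P], [E' → . E] }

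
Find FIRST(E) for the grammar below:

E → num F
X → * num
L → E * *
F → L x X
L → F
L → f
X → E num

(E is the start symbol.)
{ 'num' }

From E → num F:
  - num is a terminal: add 'num' and stop

Collecting: FIRST(E) = { 'num' }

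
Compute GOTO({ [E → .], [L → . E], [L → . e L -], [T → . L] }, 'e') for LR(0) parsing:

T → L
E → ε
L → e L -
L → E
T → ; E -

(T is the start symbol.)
{ [E → .], [L → . E], [L → . e L -], [L → e . L -] }

GOTO(I, 'e') = CLOSURE({ [A → αX.β] : [A → α.Xβ] ∈ I, X = 'e' })

Items with dot before 'e', with the dot advanced:
  [L → . e L -] → [L → e . L -]
Closure of the advanced items:
  [L → e . L -] has the dot before L: add [L → . e L -], [L → . E]
  [L → . E] has the dot before E: add [E → .]

GOTO = { [E → .], [L → . E], [L → . e L -], [L → e . L -] }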